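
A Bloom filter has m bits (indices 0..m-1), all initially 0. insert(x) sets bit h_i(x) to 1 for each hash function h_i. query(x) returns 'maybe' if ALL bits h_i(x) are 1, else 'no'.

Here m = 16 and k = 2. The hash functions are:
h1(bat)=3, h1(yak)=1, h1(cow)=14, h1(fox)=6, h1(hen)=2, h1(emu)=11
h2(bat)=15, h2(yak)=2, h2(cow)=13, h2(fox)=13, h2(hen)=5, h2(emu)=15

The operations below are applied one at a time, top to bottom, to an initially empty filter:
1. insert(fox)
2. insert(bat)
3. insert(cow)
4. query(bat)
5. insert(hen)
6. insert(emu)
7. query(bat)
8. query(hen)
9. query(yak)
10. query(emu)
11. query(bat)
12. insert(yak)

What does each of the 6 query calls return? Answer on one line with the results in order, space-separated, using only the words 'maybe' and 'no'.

Answer: maybe maybe maybe no maybe maybe

Derivation:
Start: bits=0000000000000000
Op 1: insert fox -> sets bits 6 13 -> bits=0000001000000100
Op 2: insert bat -> sets bits 3 15 -> bits=0001001000000101
Op 3: insert cow -> sets bits 13 14 -> bits=0001001000000111
Op 4: query bat -> checks bit3=1, bit15=1 (all 1) -> maybe
Op 5: insert hen -> sets bits 2 5 -> bits=0011011000000111
Op 6: insert emu -> sets bits 11 15 -> bits=0011011000010111
Op 7: query bat -> checks bit3=1, bit15=1 (all 1) -> maybe
Op 8: query hen -> checks bit2=1, bit5=1 (all 1) -> maybe
Op 9: query yak -> checks bit1=0, bit2=1 (has a 0) -> no
Op 10: query emu -> checks bit11=1, bit15=1 (all 1) -> maybe
Op 11: query bat -> checks bit3=1, bit15=1 (all 1) -> maybe
Op 12: insert yak -> sets bits 1 2 -> bits=0111011000010111
Query results in order: maybe maybe maybe no maybe maybe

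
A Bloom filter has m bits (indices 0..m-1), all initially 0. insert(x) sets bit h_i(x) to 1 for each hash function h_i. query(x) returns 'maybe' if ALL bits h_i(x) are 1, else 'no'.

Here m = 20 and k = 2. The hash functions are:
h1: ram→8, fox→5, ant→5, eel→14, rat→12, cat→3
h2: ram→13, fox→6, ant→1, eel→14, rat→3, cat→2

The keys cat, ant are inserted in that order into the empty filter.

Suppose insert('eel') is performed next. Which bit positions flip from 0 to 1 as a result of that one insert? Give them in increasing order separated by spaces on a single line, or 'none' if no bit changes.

Answer: 14

Derivation:
Start: bits=00000000000000000000
After insert 'cat': sets bits 2 3 -> bits=00110000000000000000
After insert 'ant': sets bits 1 5 -> bits=01110100000000000000
insert 'eel' would touch bits 14; currently bit14=0
Bits that are 0 among those (would change 0->1): 14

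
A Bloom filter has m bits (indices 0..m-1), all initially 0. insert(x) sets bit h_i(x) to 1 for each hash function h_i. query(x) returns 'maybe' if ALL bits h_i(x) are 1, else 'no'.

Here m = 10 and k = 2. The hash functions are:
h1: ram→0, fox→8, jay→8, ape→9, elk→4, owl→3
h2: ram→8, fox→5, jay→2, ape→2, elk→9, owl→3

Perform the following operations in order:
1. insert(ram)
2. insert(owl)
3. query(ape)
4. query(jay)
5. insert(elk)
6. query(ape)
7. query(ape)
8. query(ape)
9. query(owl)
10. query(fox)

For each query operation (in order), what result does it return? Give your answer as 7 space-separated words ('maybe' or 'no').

Start: bits=0000000000
Op 1: insert ram -> sets bits 0 8 -> bits=1000000010
Op 2: insert owl -> sets bits 3 -> bits=1001000010
Op 3: query ape -> checks bit2=0, bit9=0 (has a 0) -> no
Op 4: query jay -> checks bit2=0, bit8=1 (has a 0) -> no
Op 5: insert elk -> sets bits 4 9 -> bits=1001100011
Op 6: query ape -> checks bit2=0, bit9=1 (has a 0) -> no
Op 7: query ape -> checks bit2=0, bit9=1 (has a 0) -> no
Op 8: query ape -> checks bit2=0, bit9=1 (has a 0) -> no
Op 9: query owl -> checks bit3=1 (all 1) -> maybe
Op 10: query fox -> checks bit5=0, bit8=1 (has a 0) -> no
Query results in order: no no no no no maybe no

Answer: no no no no no maybe no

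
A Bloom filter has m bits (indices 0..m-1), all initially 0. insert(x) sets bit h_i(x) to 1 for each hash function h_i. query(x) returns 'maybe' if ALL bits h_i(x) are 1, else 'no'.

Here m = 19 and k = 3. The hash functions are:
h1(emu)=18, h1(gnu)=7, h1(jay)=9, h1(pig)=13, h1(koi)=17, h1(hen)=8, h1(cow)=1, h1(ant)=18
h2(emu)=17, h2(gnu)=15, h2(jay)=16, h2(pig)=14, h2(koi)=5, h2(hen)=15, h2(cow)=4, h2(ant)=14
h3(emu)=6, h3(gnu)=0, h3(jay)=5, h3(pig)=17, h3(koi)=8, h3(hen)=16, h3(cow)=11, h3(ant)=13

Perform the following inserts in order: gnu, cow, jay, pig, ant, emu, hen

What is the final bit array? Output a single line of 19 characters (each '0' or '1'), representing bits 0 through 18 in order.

Start: bits=0000000000000000000
After insert 'gnu': sets bits 0 7 15 -> bits=1000000100000001000
After insert 'cow': sets bits 1 4 11 -> bits=1100100100010001000
After insert 'jay': sets bits 5 9 16 -> bits=1100110101010001100
After insert 'pig': sets bits 13 14 17 -> bits=1100110101010111110
After insert 'ant': sets bits 13 14 18 -> bits=1100110101010111111
After insert 'emu': sets bits 6 17 18 -> bits=1100111101010111111
After insert 'hen': sets bits 8 15 16 -> bits=1100111111010111111

Answer: 1100111111010111111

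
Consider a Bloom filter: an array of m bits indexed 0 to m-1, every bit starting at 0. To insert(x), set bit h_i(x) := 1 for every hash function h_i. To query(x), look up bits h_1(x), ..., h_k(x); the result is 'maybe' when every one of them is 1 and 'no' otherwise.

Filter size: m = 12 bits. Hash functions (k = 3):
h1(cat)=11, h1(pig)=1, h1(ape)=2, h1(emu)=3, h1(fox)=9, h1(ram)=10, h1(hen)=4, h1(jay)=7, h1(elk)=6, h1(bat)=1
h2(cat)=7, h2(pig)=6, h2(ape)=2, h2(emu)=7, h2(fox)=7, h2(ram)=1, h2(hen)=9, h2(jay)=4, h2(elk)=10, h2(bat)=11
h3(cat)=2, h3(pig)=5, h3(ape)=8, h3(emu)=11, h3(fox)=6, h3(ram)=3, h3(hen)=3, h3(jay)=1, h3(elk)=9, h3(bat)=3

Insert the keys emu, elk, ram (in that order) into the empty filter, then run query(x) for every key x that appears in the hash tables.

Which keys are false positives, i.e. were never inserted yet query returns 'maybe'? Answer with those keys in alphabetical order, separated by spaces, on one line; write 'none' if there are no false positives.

Answer: bat fox

Derivation:
Start: bits=000000000000
After insert 'emu': sets bits 3 7 11 -> bits=000100010001
After insert 'elk': sets bits 6 9 10 -> bits=000100110111
After insert 'ram': sets bits 1 3 10 -> bits=010100110111
Not inserted: ape bat cat fox hen jay pig — query each against bits=010100110111:
query ape: checks bit2=0, bit8=0 (has a 0) -> no => not a false positive
query bat: checks bit1=1, bit3=1, bit11=1 (all 1) -> maybe => FALSE POSITIVE
query cat: checks bit2=0, bit7=1, bit11=1 (has a 0) -> no => not a false positive
query fox: checks bit6=1, bit7=1, bit9=1 (all 1) -> maybe => FALSE POSITIVE
query hen: checks bit3=1, bit4=0, bit9=1 (has a 0) -> no => not a false positive
query jay: checks bit1=1, bit4=0, bit7=1 (has a 0) -> no => not a false positive
query pig: checks bit1=1, bit5=0, bit6=1 (has a 0) -> no => not a false positive
False positives (alphabetical): bat fox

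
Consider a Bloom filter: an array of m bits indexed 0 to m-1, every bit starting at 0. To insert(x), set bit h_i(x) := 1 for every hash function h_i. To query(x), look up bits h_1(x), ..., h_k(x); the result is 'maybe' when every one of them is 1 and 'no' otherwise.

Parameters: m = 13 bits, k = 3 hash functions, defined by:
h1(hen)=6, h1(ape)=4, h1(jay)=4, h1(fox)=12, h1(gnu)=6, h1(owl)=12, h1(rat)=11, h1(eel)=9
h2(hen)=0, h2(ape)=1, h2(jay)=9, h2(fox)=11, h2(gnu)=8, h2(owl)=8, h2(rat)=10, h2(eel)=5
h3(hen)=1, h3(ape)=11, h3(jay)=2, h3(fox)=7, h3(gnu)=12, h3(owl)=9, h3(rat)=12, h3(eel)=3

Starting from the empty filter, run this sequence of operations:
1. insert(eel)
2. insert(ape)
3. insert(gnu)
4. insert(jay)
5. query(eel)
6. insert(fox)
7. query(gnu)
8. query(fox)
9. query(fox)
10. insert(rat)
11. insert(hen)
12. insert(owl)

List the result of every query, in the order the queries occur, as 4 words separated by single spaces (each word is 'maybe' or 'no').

Start: bits=0000000000000
Op 1: insert eel -> sets bits 3 5 9 -> bits=0001010001000
Op 2: insert ape -> sets bits 1 4 11 -> bits=0101110001010
Op 3: insert gnu -> sets bits 6 8 12 -> bits=0101111011011
Op 4: insert jay -> sets bits 2 4 9 -> bits=0111111011011
Op 5: query eel -> checks bit3=1, bit5=1, bit9=1 (all 1) -> maybe
Op 6: insert fox -> sets bits 7 11 12 -> bits=0111111111011
Op 7: query gnu -> checks bit6=1, bit8=1, bit12=1 (all 1) -> maybe
Op 8: query fox -> checks bit7=1, bit11=1, bit12=1 (all 1) -> maybe
Op 9: query fox -> checks bit7=1, bit11=1, bit12=1 (all 1) -> maybe
Op 10: insert rat -> sets bits 10 11 12 -> bits=0111111111111
Op 11: insert hen -> sets bits 0 1 6 -> bits=1111111111111
Op 12: insert owl -> sets bits 8 9 12 -> bits=1111111111111
Query results in order: maybe maybe maybe maybe

Answer: maybe maybe maybe maybe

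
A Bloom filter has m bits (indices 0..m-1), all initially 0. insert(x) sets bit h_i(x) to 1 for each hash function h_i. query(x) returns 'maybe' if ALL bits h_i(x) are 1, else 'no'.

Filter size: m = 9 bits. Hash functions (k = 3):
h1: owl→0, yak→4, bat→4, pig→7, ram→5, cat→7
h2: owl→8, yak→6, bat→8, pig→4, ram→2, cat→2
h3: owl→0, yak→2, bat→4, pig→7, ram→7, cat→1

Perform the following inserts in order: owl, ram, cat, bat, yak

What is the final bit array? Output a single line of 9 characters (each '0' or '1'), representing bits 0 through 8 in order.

Start: bits=000000000
After insert 'owl': sets bits 0 8 -> bits=100000001
After insert 'ram': sets bits 2 5 7 -> bits=101001011
After insert 'cat': sets bits 1 2 7 -> bits=111001011
After insert 'bat': sets bits 4 8 -> bits=111011011
After insert 'yak': sets bits 2 4 6 -> bits=111011111

Answer: 111011111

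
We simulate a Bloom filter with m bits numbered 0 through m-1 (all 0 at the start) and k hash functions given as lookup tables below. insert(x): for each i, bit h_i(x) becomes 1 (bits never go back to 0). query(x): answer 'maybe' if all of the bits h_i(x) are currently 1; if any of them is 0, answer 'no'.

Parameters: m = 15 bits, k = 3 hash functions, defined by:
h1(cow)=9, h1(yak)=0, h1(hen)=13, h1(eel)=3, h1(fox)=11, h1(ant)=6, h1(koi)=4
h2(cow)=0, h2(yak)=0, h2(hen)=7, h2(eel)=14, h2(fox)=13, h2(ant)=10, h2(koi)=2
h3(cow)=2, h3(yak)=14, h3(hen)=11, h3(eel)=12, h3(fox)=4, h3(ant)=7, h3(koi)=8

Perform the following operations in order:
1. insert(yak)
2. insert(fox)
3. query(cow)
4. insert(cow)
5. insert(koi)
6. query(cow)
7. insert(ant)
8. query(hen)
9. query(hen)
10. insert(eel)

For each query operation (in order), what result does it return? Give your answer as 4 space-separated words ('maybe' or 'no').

Answer: no maybe maybe maybe

Derivation:
Start: bits=000000000000000
Op 1: insert yak -> sets bits 0 14 -> bits=100000000000001
Op 2: insert fox -> sets bits 4 11 13 -> bits=100010000001011
Op 3: query cow -> checks bit0=1, bit2=0, bit9=0 (has a 0) -> no
Op 4: insert cow -> sets bits 0 2 9 -> bits=101010000101011
Op 5: insert koi -> sets bits 2 4 8 -> bits=101010001101011
Op 6: query cow -> checks bit0=1, bit2=1, bit9=1 (all 1) -> maybe
Op 7: insert ant -> sets bits 6 7 10 -> bits=101010111111011
Op 8: query hen -> checks bit7=1, bit11=1, bit13=1 (all 1) -> maybe
Op 9: query hen -> checks bit7=1, bit11=1, bit13=1 (all 1) -> maybe
Op 10: insert eel -> sets bits 3 12 14 -> bits=101110111111111
Query results in order: no maybe maybe maybe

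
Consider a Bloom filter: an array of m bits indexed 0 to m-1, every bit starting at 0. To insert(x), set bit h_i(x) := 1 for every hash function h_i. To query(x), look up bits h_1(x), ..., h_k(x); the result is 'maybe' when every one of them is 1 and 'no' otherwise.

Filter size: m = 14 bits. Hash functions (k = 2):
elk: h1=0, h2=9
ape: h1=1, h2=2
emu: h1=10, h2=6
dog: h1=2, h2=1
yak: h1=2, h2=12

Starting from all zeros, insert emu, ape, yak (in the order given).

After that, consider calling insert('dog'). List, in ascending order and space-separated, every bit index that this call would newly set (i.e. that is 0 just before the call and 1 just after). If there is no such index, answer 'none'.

Start: bits=00000000000000
After insert 'emu': sets bits 6 10 -> bits=00000010001000
After insert 'ape': sets bits 1 2 -> bits=01100010001000
After insert 'yak': sets bits 2 12 -> bits=01100010001010
insert 'dog' would touch bits 1 2; currently bit1=1, bit2=1
Bits that are 0 among those (would change 0->1): none

Answer: none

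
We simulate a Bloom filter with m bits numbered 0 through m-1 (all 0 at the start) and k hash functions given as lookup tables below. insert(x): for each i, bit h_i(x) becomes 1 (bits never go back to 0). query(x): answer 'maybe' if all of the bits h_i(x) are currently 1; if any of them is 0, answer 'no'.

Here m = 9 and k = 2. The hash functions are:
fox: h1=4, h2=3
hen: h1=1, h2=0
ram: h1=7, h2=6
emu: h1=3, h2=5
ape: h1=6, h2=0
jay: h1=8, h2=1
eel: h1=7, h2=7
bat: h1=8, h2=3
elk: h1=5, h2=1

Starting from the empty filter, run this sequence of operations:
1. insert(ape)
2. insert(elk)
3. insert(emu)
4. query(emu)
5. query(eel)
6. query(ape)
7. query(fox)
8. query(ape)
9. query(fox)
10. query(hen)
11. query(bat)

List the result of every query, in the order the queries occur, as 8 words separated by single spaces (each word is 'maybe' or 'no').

Start: bits=000000000
Op 1: insert ape -> sets bits 0 6 -> bits=100000100
Op 2: insert elk -> sets bits 1 5 -> bits=110001100
Op 3: insert emu -> sets bits 3 5 -> bits=110101100
Op 4: query emu -> checks bit3=1, bit5=1 (all 1) -> maybe
Op 5: query eel -> checks bit7=0 (has a 0) -> no
Op 6: query ape -> checks bit0=1, bit6=1 (all 1) -> maybe
Op 7: query fox -> checks bit3=1, bit4=0 (has a 0) -> no
Op 8: query ape -> checks bit0=1, bit6=1 (all 1) -> maybe
Op 9: query fox -> checks bit3=1, bit4=0 (has a 0) -> no
Op 10: query hen -> checks bit0=1, bit1=1 (all 1) -> maybe
Op 11: query bat -> checks bit3=1, bit8=0 (has a 0) -> no
Query results in order: maybe no maybe no maybe no maybe no

Answer: maybe no maybe no maybe no maybe no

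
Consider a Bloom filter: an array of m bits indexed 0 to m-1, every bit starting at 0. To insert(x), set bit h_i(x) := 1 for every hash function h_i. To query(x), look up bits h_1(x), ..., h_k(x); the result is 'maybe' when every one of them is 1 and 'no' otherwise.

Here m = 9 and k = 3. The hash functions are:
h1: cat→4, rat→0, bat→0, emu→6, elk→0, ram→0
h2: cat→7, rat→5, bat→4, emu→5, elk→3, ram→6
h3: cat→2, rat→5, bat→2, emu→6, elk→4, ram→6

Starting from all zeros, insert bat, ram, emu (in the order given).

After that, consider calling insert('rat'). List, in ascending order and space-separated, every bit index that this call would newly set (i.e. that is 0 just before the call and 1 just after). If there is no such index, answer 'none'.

Start: bits=000000000
After insert 'bat': sets bits 0 2 4 -> bits=101010000
After insert 'ram': sets bits 0 6 -> bits=101010100
After insert 'emu': sets bits 5 6 -> bits=101011100
insert 'rat' would touch bits 0 5; currently bit0=1, bit5=1
Bits that are 0 among those (would change 0->1): none

Answer: none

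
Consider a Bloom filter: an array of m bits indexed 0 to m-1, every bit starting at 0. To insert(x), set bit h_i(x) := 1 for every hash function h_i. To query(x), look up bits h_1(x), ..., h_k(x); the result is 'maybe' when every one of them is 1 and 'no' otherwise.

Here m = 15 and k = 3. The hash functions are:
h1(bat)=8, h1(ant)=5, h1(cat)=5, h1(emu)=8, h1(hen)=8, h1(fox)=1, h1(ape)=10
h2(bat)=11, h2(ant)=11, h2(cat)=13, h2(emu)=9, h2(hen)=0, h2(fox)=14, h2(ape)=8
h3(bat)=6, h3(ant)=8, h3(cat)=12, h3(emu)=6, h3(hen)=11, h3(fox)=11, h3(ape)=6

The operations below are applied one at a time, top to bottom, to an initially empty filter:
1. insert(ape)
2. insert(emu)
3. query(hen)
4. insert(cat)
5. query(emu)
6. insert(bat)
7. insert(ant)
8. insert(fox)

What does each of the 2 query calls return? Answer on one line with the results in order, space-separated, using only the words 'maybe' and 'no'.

Answer: no maybe

Derivation:
Start: bits=000000000000000
Op 1: insert ape -> sets bits 6 8 10 -> bits=000000101010000
Op 2: insert emu -> sets bits 6 8 9 -> bits=000000101110000
Op 3: query hen -> checks bit0=0, bit8=1, bit11=0 (has a 0) -> no
Op 4: insert cat -> sets bits 5 12 13 -> bits=000001101110110
Op 5: query emu -> checks bit6=1, bit8=1, bit9=1 (all 1) -> maybe
Op 6: insert bat -> sets bits 6 8 11 -> bits=000001101111110
Op 7: insert ant -> sets bits 5 8 11 -> bits=000001101111110
Op 8: insert fox -> sets bits 1 11 14 -> bits=010001101111111
Query results in order: no maybe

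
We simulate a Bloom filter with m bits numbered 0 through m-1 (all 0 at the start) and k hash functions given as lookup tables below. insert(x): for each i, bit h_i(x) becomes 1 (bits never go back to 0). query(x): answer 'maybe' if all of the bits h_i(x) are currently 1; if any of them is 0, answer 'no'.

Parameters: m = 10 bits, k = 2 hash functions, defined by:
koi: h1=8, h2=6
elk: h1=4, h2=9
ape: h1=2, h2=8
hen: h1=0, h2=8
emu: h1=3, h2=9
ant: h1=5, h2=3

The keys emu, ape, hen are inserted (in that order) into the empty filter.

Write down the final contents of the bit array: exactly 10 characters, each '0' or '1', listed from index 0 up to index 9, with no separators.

Answer: 1011000011

Derivation:
Start: bits=0000000000
After insert 'emu': sets bits 3 9 -> bits=0001000001
After insert 'ape': sets bits 2 8 -> bits=0011000011
After insert 'hen': sets bits 0 8 -> bits=1011000011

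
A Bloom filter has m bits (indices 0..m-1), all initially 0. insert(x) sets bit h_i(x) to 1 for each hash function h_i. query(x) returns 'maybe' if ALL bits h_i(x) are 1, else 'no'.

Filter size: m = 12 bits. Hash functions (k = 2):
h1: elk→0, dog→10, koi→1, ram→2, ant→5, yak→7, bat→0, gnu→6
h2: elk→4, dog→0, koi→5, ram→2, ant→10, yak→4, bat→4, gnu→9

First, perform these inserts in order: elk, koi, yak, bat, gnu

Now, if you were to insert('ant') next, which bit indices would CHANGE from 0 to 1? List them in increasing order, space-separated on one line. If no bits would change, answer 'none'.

Answer: 10

Derivation:
Start: bits=000000000000
After insert 'elk': sets bits 0 4 -> bits=100010000000
After insert 'koi': sets bits 1 5 -> bits=110011000000
After insert 'yak': sets bits 4 7 -> bits=110011010000
After insert 'bat': sets bits 0 4 -> bits=110011010000
After insert 'gnu': sets bits 6 9 -> bits=110011110100
insert 'ant' would touch bits 5 10; currently bit5=1, bit10=0
Bits that are 0 among those (would change 0->1): 10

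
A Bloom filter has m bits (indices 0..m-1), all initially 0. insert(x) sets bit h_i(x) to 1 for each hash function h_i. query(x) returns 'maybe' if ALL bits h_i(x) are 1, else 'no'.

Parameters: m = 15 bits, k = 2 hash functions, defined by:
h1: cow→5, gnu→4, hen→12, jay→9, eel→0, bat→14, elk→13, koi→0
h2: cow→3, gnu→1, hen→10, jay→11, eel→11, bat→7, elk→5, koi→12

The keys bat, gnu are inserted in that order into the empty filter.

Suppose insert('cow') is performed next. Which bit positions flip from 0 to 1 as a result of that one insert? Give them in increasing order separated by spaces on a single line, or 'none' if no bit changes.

Start: bits=000000000000000
After insert 'bat': sets bits 7 14 -> bits=000000010000001
After insert 'gnu': sets bits 1 4 -> bits=010010010000001
insert 'cow' would touch bits 3 5; currently bit3=0, bit5=0
Bits that are 0 among those (would change 0->1): 3 5

Answer: 3 5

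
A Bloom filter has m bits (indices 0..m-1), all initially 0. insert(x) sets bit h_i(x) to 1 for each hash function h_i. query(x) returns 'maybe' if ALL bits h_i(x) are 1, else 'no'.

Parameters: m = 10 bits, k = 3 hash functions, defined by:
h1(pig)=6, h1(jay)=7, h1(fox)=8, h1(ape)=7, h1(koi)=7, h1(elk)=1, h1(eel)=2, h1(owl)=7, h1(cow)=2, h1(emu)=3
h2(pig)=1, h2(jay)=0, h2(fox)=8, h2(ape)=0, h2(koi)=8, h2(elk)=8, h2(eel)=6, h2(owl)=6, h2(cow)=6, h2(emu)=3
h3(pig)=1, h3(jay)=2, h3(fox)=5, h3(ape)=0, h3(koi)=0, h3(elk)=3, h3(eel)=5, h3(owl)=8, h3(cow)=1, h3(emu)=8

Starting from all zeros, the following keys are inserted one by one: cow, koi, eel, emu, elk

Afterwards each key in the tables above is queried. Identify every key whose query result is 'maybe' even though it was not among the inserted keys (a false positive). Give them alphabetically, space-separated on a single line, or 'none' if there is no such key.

Answer: ape fox jay owl pig

Derivation:
Start: bits=0000000000
After insert 'cow': sets bits 1 2 6 -> bits=0110001000
After insert 'koi': sets bits 0 7 8 -> bits=1110001110
After insert 'eel': sets bits 2 5 6 -> bits=1110011110
After insert 'emu': sets bits 3 8 -> bits=1111011110
After insert 'elk': sets bits 1 3 8 -> bits=1111011110
Not inserted: ape fox jay owl pig — query each against bits=1111011110:
query ape: checks bit0=1, bit7=1 (all 1) -> maybe => FALSE POSITIVE
query fox: checks bit5=1, bit8=1 (all 1) -> maybe => FALSE POSITIVE
query jay: checks bit0=1, bit2=1, bit7=1 (all 1) -> maybe => FALSE POSITIVE
query owl: checks bit6=1, bit7=1, bit8=1 (all 1) -> maybe => FALSE POSITIVE
query pig: checks bit1=1, bit6=1 (all 1) -> maybe => FALSE POSITIVE
False positives (alphabetical): ape fox jay owl pig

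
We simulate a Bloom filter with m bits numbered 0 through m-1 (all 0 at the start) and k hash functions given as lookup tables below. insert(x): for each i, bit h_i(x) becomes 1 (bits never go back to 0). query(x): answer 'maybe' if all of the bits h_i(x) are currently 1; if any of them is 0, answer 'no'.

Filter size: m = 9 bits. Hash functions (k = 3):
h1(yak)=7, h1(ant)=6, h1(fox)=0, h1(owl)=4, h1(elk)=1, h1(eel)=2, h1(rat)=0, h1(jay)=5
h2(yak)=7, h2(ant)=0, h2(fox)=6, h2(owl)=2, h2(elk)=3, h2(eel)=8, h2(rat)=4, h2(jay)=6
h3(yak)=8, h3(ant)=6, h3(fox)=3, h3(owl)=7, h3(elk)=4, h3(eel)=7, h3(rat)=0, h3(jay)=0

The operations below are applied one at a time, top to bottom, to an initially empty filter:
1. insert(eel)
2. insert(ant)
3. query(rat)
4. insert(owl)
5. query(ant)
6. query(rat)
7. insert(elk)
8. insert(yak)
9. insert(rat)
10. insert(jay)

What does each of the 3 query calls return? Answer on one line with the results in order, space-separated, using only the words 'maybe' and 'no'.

Answer: no maybe maybe

Derivation:
Start: bits=000000000
Op 1: insert eel -> sets bits 2 7 8 -> bits=001000011
Op 2: insert ant -> sets bits 0 6 -> bits=101000111
Op 3: query rat -> checks bit0=1, bit4=0 (has a 0) -> no
Op 4: insert owl -> sets bits 2 4 7 -> bits=101010111
Op 5: query ant -> checks bit0=1, bit6=1 (all 1) -> maybe
Op 6: query rat -> checks bit0=1, bit4=1 (all 1) -> maybe
Op 7: insert elk -> sets bits 1 3 4 -> bits=111110111
Op 8: insert yak -> sets bits 7 8 -> bits=111110111
Op 9: insert rat -> sets bits 0 4 -> bits=111110111
Op 10: insert jay -> sets bits 0 5 6 -> bits=111111111
Query results in order: no maybe maybe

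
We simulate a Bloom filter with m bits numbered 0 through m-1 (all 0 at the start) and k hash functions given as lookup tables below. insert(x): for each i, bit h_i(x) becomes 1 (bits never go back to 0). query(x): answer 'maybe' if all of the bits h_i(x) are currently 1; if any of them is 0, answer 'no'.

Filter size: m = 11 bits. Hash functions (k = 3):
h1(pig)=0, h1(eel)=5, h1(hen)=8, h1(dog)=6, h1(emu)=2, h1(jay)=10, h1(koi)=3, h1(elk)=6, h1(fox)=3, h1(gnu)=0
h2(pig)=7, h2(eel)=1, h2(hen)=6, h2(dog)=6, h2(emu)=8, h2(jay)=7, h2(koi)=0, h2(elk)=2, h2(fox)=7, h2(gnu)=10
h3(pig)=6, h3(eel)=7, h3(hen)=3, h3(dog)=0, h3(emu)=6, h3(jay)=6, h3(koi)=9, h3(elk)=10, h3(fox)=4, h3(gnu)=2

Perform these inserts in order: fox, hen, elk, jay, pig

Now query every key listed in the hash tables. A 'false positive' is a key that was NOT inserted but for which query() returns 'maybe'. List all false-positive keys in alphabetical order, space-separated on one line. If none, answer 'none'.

Answer: dog emu gnu

Derivation:
Start: bits=00000000000
After insert 'fox': sets bits 3 4 7 -> bits=00011001000
After insert 'hen': sets bits 3 6 8 -> bits=00011011100
After insert 'elk': sets bits 2 6 10 -> bits=00111011101
After insert 'jay': sets bits 6 7 10 -> bits=00111011101
After insert 'pig': sets bits 0 6 7 -> bits=10111011101
Not inserted: dog eel emu gnu koi — query each against bits=10111011101:
query dog: checks bit0=1, bit6=1 (all 1) -> maybe => FALSE POSITIVE
query eel: checks bit1=0, bit5=0, bit7=1 (has a 0) -> no => not a false positive
query emu: checks bit2=1, bit6=1, bit8=1 (all 1) -> maybe => FALSE POSITIVE
query gnu: checks bit0=1, bit2=1, bit10=1 (all 1) -> maybe => FALSE POSITIVE
query koi: checks bit0=1, bit3=1, bit9=0 (has a 0) -> no => not a false positive
False positives (alphabetical): dog emu gnu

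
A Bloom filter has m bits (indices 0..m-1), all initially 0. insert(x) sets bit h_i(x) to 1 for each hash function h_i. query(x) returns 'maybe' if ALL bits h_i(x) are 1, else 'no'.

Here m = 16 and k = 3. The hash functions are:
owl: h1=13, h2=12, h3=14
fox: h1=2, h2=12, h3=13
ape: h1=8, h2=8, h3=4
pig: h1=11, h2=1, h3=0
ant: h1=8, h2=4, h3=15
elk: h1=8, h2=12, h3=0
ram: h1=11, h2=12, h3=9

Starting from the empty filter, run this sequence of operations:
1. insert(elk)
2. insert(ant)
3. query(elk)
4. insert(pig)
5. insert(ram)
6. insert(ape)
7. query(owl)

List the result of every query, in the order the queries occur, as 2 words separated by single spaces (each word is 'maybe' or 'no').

Answer: maybe no

Derivation:
Start: bits=0000000000000000
Op 1: insert elk -> sets bits 0 8 12 -> bits=1000000010001000
Op 2: insert ant -> sets bits 4 8 15 -> bits=1000100010001001
Op 3: query elk -> checks bit0=1, bit8=1, bit12=1 (all 1) -> maybe
Op 4: insert pig -> sets bits 0 1 11 -> bits=1100100010011001
Op 5: insert ram -> sets bits 9 11 12 -> bits=1100100011011001
Op 6: insert ape -> sets bits 4 8 -> bits=1100100011011001
Op 7: query owl -> checks bit12=1, bit13=0, bit14=0 (has a 0) -> no
Query results in order: maybe no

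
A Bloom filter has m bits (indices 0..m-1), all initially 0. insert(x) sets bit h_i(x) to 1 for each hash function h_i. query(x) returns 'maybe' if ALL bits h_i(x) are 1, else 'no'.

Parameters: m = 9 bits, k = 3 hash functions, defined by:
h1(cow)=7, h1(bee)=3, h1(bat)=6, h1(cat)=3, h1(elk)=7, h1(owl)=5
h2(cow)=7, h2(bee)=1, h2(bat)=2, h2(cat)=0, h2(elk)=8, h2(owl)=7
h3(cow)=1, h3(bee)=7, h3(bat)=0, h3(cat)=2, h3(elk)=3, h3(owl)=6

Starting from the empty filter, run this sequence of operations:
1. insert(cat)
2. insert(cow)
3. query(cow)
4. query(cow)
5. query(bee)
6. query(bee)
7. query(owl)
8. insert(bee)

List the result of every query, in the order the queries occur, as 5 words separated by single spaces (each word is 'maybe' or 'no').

Start: bits=000000000
Op 1: insert cat -> sets bits 0 2 3 -> bits=101100000
Op 2: insert cow -> sets bits 1 7 -> bits=111100010
Op 3: query cow -> checks bit1=1, bit7=1 (all 1) -> maybe
Op 4: query cow -> checks bit1=1, bit7=1 (all 1) -> maybe
Op 5: query bee -> checks bit1=1, bit3=1, bit7=1 (all 1) -> maybe
Op 6: query bee -> checks bit1=1, bit3=1, bit7=1 (all 1) -> maybe
Op 7: query owl -> checks bit5=0, bit6=0, bit7=1 (has a 0) -> no
Op 8: insert bee -> sets bits 1 3 7 -> bits=111100010
Query results in order: maybe maybe maybe maybe no

Answer: maybe maybe maybe maybe no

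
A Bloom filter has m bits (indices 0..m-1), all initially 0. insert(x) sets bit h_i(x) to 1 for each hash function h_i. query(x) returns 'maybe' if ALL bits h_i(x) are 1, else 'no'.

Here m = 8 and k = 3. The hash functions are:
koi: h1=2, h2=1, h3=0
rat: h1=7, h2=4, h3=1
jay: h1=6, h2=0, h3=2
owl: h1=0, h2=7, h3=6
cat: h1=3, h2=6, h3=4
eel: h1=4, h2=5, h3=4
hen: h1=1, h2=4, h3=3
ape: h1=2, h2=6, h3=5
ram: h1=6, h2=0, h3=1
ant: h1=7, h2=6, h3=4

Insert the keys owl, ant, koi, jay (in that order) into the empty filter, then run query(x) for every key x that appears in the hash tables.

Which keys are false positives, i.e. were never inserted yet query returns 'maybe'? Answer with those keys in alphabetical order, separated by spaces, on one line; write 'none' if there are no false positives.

Answer: ram rat

Derivation:
Start: bits=00000000
After insert 'owl': sets bits 0 6 7 -> bits=10000011
After insert 'ant': sets bits 4 6 7 -> bits=10001011
After insert 'koi': sets bits 0 1 2 -> bits=11101011
After insert 'jay': sets bits 0 2 6 -> bits=11101011
Not inserted: ape cat eel hen ram rat — query each against bits=11101011:
query ape: checks bit2=1, bit5=0, bit6=1 (has a 0) -> no => not a false positive
query cat: checks bit3=0, bit4=1, bit6=1 (has a 0) -> no => not a false positive
query eel: checks bit4=1, bit5=0 (has a 0) -> no => not a false positive
query hen: checks bit1=1, bit3=0, bit4=1 (has a 0) -> no => not a false positive
query ram: checks bit0=1, bit1=1, bit6=1 (all 1) -> maybe => FALSE POSITIVE
query rat: checks bit1=1, bit4=1, bit7=1 (all 1) -> maybe => FALSE POSITIVE
False positives (alphabetical): ram rat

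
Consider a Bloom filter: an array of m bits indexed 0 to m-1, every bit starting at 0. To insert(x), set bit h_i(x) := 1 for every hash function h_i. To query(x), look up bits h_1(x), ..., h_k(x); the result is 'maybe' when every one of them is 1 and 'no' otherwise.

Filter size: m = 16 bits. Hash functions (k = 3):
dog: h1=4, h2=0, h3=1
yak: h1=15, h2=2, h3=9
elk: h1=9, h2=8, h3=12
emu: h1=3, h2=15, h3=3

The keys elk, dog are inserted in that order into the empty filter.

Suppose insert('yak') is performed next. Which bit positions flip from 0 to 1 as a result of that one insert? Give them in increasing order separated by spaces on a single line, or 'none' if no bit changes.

Answer: 2 15

Derivation:
Start: bits=0000000000000000
After insert 'elk': sets bits 8 9 12 -> bits=0000000011001000
After insert 'dog': sets bits 0 1 4 -> bits=1100100011001000
insert 'yak' would touch bits 2 9 15; currently bit2=0, bit9=1, bit15=0
Bits that are 0 among those (would change 0->1): 2 15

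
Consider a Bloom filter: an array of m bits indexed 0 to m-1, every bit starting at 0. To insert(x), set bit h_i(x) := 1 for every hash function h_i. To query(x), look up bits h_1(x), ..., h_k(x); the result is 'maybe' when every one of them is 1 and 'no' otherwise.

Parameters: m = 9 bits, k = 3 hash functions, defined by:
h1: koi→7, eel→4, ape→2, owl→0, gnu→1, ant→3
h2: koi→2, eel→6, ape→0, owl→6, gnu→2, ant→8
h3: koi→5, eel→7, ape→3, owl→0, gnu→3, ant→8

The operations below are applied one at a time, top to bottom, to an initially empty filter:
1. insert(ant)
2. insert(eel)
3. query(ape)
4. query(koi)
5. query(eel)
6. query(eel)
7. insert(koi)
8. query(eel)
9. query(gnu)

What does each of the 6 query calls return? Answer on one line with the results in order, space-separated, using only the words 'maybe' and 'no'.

Start: bits=000000000
Op 1: insert ant -> sets bits 3 8 -> bits=000100001
Op 2: insert eel -> sets bits 4 6 7 -> bits=000110111
Op 3: query ape -> checks bit0=0, bit2=0, bit3=1 (has a 0) -> no
Op 4: query koi -> checks bit2=0, bit5=0, bit7=1 (has a 0) -> no
Op 5: query eel -> checks bit4=1, bit6=1, bit7=1 (all 1) -> maybe
Op 6: query eel -> checks bit4=1, bit6=1, bit7=1 (all 1) -> maybe
Op 7: insert koi -> sets bits 2 5 7 -> bits=001111111
Op 8: query eel -> checks bit4=1, bit6=1, bit7=1 (all 1) -> maybe
Op 9: query gnu -> checks bit1=0, bit2=1, bit3=1 (has a 0) -> no
Query results in order: no no maybe maybe maybe no

Answer: no no maybe maybe maybe no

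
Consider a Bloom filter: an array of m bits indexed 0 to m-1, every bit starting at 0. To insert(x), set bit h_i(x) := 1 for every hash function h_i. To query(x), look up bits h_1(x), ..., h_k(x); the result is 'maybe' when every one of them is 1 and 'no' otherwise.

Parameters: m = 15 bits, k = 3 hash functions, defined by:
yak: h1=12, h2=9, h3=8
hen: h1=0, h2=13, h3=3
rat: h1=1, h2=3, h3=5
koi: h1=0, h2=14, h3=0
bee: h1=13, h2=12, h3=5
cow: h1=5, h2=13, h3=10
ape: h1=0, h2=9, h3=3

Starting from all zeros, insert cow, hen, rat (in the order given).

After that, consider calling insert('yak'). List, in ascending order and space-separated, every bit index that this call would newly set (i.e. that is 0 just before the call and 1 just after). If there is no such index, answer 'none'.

Start: bits=000000000000000
After insert 'cow': sets bits 5 10 13 -> bits=000001000010010
After insert 'hen': sets bits 0 3 13 -> bits=100101000010010
After insert 'rat': sets bits 1 3 5 -> bits=110101000010010
insert 'yak' would touch bits 8 9 12; currently bit8=0, bit9=0, bit12=0
Bits that are 0 among those (would change 0->1): 8 9 12

Answer: 8 9 12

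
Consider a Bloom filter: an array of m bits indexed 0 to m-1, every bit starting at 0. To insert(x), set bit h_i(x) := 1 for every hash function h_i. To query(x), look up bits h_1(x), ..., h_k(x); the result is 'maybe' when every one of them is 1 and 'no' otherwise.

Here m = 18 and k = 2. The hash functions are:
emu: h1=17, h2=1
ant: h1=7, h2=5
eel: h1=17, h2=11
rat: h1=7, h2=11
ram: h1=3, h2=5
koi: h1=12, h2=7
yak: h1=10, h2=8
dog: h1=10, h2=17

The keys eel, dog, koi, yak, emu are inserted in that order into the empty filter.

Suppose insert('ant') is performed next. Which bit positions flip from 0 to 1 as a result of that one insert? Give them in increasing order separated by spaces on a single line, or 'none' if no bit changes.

Answer: 5

Derivation:
Start: bits=000000000000000000
After insert 'eel': sets bits 11 17 -> bits=000000000001000001
After insert 'dog': sets bits 10 17 -> bits=000000000011000001
After insert 'koi': sets bits 7 12 -> bits=000000010011100001
After insert 'yak': sets bits 8 10 -> bits=000000011011100001
After insert 'emu': sets bits 1 17 -> bits=010000011011100001
insert 'ant' would touch bits 5 7; currently bit5=0, bit7=1
Bits that are 0 among those (would change 0->1): 5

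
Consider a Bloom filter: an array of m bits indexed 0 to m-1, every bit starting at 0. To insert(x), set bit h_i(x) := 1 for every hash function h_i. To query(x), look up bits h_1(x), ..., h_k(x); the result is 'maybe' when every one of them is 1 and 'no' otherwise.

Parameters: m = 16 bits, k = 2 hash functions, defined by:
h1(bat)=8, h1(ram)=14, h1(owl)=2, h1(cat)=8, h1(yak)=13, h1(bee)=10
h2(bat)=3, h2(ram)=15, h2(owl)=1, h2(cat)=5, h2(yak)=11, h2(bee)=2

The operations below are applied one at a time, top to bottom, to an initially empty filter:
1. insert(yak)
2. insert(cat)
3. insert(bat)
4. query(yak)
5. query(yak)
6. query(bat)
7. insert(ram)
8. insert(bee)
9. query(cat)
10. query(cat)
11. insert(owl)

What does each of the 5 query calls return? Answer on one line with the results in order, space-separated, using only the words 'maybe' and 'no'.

Answer: maybe maybe maybe maybe maybe

Derivation:
Start: bits=0000000000000000
Op 1: insert yak -> sets bits 11 13 -> bits=0000000000010100
Op 2: insert cat -> sets bits 5 8 -> bits=0000010010010100
Op 3: insert bat -> sets bits 3 8 -> bits=0001010010010100
Op 4: query yak -> checks bit11=1, bit13=1 (all 1) -> maybe
Op 5: query yak -> checks bit11=1, bit13=1 (all 1) -> maybe
Op 6: query bat -> checks bit3=1, bit8=1 (all 1) -> maybe
Op 7: insert ram -> sets bits 14 15 -> bits=0001010010010111
Op 8: insert bee -> sets bits 2 10 -> bits=0011010010110111
Op 9: query cat -> checks bit5=1, bit8=1 (all 1) -> maybe
Op 10: query cat -> checks bit5=1, bit8=1 (all 1) -> maybe
Op 11: insert owl -> sets bits 1 2 -> bits=0111010010110111
Query results in order: maybe maybe maybe maybe maybe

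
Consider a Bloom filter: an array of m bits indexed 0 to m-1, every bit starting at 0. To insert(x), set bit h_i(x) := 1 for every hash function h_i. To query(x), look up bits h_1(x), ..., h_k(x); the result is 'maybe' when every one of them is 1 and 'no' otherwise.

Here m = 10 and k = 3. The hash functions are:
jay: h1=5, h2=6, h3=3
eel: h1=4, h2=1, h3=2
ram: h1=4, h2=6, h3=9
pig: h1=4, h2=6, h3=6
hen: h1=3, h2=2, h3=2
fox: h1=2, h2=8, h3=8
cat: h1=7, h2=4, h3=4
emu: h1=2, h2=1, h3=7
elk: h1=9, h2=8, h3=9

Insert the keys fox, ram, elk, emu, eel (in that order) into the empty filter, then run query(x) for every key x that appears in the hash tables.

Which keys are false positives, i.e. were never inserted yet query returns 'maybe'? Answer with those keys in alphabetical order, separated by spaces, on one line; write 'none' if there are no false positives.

Start: bits=0000000000
After insert 'fox': sets bits 2 8 -> bits=0010000010
After insert 'ram': sets bits 4 6 9 -> bits=0010101011
After insert 'elk': sets bits 8 9 -> bits=0010101011
After insert 'emu': sets bits 1 2 7 -> bits=0110101111
After insert 'eel': sets bits 1 2 4 -> bits=0110101111
Not inserted: cat hen jay pig — query each against bits=0110101111:
query cat: checks bit4=1, bit7=1 (all 1) -> maybe => FALSE POSITIVE
query hen: checks bit2=1, bit3=0 (has a 0) -> no => not a false positive
query jay: checks bit3=0, bit5=0, bit6=1 (has a 0) -> no => not a false positive
query pig: checks bit4=1, bit6=1 (all 1) -> maybe => FALSE POSITIVE
False positives (alphabetical): cat pig

Answer: cat pig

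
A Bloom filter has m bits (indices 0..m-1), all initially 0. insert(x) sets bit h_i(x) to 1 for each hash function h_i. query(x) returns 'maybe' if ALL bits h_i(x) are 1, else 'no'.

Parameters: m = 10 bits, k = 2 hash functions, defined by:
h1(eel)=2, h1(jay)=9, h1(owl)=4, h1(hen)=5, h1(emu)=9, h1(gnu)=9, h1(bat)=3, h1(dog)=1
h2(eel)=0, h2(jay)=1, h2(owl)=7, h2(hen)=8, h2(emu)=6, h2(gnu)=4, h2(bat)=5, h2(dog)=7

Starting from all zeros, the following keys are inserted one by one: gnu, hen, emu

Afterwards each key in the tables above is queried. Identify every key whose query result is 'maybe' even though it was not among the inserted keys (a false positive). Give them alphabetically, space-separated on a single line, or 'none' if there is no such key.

Answer: none

Derivation:
Start: bits=0000000000
After insert 'gnu': sets bits 4 9 -> bits=0000100001
After insert 'hen': sets bits 5 8 -> bits=0000110011
After insert 'emu': sets bits 6 9 -> bits=0000111011
Not inserted: bat dog eel jay owl — query each against bits=0000111011:
query bat: checks bit3=0, bit5=1 (has a 0) -> no => not a false positive
query dog: checks bit1=0, bit7=0 (has a 0) -> no => not a false positive
query eel: checks bit0=0, bit2=0 (has a 0) -> no => not a false positive
query jay: checks bit1=0, bit9=1 (has a 0) -> no => not a false positive
query owl: checks bit4=1, bit7=0 (has a 0) -> no => not a false positive
False positives (alphabetical): none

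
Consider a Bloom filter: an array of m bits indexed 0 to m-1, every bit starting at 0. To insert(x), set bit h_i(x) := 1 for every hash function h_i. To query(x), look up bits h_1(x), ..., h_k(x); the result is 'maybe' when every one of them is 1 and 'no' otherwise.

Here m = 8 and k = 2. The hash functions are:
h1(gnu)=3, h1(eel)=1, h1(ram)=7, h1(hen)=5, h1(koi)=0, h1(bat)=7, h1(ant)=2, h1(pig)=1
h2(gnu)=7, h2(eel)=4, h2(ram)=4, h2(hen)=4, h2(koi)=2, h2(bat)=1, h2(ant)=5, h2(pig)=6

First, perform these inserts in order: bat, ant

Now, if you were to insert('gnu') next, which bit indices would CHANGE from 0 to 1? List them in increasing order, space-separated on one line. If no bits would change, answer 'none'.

Start: bits=00000000
After insert 'bat': sets bits 1 7 -> bits=01000001
After insert 'ant': sets bits 2 5 -> bits=01100101
insert 'gnu' would touch bits 3 7; currently bit3=0, bit7=1
Bits that are 0 among those (would change 0->1): 3

Answer: 3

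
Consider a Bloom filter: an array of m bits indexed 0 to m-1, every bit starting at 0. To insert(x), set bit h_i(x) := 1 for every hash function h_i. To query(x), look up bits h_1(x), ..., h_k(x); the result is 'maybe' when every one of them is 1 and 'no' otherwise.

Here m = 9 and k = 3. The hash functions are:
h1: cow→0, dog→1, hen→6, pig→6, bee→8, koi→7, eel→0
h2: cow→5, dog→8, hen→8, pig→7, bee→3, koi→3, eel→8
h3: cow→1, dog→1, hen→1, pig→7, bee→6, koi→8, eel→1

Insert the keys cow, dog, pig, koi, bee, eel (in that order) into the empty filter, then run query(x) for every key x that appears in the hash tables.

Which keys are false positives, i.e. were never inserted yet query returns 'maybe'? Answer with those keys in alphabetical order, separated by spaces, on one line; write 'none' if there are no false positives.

Start: bits=000000000
After insert 'cow': sets bits 0 1 5 -> bits=110001000
After insert 'dog': sets bits 1 8 -> bits=110001001
After insert 'pig': sets bits 6 7 -> bits=110001111
After insert 'koi': sets bits 3 7 8 -> bits=110101111
After insert 'bee': sets bits 3 6 8 -> bits=110101111
After insert 'eel': sets bits 0 1 8 -> bits=110101111
Not inserted: hen — query each against bits=110101111:
query hen: checks bit1=1, bit6=1, bit8=1 (all 1) -> maybe => FALSE POSITIVE
False positives (alphabetical): hen

Answer: hen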